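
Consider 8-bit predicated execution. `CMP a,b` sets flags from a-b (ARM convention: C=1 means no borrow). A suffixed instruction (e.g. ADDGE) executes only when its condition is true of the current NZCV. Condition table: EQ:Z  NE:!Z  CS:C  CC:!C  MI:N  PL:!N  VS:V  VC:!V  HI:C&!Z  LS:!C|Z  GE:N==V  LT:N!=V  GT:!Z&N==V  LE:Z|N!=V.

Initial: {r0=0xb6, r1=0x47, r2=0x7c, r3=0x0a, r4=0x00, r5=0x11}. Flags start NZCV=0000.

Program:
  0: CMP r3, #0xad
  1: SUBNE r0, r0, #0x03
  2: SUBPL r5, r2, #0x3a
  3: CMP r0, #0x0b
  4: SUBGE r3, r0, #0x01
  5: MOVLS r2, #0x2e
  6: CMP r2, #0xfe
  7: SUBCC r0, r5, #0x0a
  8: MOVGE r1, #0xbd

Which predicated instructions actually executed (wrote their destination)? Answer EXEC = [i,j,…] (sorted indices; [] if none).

EXEC = [1,2,7,8]

0: ✓ CMP  NZCV=0000
1: ✓ SUBNE  r0←0xb3
2: ✓ SUBPL  r5←0x42
3: ✓ CMP  NZCV=1010
4: · SUBGE
5: · MOVLS
6: ✓ CMP  NZCV=0000
7: ✓ SUBCC  r0←0x38
8: ✓ MOVGE  r1←0xbd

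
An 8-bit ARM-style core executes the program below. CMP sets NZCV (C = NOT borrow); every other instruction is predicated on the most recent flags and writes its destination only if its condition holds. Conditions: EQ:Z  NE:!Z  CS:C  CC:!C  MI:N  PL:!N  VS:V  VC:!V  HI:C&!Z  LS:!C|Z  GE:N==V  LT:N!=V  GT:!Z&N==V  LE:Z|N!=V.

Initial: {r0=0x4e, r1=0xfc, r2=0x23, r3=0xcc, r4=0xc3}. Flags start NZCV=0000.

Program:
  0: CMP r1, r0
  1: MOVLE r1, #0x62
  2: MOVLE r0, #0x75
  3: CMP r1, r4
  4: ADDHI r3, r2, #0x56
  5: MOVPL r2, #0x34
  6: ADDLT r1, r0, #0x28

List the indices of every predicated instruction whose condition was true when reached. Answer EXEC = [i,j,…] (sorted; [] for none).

[0] flags=1010 → (cmp)
[1] flags=1010 LE?T → r1=0x62
[2] flags=1010 LE?T → r0=0x75
[3] flags=1001 → (cmp)
[4] flags=1001 HI?F → skip
[5] flags=1001 PL?F → skip
[6] flags=1001 LT?F → skip

EXEC = [1,2]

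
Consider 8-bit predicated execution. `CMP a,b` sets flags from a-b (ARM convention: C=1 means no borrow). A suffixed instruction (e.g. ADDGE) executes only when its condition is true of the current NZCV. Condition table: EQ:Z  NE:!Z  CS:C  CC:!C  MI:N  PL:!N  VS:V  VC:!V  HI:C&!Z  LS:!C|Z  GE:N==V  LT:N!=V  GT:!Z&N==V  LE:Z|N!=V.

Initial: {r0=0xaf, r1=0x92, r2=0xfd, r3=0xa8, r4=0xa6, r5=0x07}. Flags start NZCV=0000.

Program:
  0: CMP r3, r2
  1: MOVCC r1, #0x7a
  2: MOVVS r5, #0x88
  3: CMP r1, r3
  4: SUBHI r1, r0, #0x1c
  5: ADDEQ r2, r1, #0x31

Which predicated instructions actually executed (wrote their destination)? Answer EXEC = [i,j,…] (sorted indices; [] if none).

EXEC = [1]

[0] flags=1000 → (cmp)
[1] flags=1000 CC?T → r1=0x7a
[2] flags=1000 VS?F → skip
[3] flags=1001 → (cmp)
[4] flags=1001 HI?F → skip
[5] flags=1001 EQ?F → skip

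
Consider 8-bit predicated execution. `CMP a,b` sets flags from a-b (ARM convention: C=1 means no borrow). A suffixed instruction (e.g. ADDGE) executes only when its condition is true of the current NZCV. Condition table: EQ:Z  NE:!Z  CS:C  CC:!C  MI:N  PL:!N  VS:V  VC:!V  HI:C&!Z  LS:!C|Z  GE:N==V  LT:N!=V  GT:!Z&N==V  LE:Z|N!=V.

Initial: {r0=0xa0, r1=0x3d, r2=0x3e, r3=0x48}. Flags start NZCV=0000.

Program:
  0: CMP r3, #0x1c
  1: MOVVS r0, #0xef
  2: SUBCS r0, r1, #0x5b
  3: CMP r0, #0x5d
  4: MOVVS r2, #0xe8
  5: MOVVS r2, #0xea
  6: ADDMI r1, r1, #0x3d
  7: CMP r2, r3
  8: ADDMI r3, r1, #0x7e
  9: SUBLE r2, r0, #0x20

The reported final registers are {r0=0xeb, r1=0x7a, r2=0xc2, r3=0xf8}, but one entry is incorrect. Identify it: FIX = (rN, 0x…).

[0] flags=0010 → (cmp)
[1] flags=0010 VS?F → skip
[2] flags=0010 CS?T → r0=0xe2
[3] flags=1010 → (cmp)
[4] flags=1010 VS?F → skip
[5] flags=1010 VS?F → skip
[6] flags=1010 MI?T → r1=0x7a
[7] flags=1000 → (cmp)
[8] flags=1000 MI?T → r3=0xf8
[9] flags=1000 LE?T → r2=0xc2

FIX = (r0, 0xe2)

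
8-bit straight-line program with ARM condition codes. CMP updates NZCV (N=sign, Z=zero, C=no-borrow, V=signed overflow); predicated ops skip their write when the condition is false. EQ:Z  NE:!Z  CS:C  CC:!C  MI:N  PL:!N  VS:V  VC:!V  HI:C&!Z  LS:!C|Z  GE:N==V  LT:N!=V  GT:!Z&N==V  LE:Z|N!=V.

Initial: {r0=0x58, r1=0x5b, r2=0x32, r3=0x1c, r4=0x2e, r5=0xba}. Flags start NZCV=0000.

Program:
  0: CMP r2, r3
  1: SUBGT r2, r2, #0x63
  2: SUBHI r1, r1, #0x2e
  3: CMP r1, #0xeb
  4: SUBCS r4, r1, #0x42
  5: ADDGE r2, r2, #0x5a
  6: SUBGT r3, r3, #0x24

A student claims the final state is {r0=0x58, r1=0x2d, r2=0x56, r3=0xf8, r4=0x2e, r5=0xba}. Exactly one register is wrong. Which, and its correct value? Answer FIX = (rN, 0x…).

[0] flags=0010 → (cmp)
[1] flags=0010 GT?T → r2=0xcf
[2] flags=0010 HI?T → r1=0x2d
[3] flags=0000 → (cmp)
[4] flags=0000 CS?F → skip
[5] flags=0000 GE?T → r2=0x29
[6] flags=0000 GT?T → r3=0xf8

FIX = (r2, 0x29)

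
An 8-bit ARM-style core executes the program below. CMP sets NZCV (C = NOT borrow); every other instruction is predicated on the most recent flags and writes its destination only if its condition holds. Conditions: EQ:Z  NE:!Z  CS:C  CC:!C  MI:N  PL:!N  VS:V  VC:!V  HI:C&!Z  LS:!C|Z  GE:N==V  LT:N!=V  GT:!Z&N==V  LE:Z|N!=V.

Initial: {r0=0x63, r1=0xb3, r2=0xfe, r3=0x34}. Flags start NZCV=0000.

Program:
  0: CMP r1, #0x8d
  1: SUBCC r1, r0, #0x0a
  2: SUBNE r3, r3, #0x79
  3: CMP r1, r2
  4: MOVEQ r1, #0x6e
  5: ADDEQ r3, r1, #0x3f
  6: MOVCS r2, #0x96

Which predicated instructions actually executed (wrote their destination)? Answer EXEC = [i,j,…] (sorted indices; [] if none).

[0] flags=0010 → (cmp)
[1] flags=0010 CC?F → skip
[2] flags=0010 NE?T → r3=0xbb
[3] flags=1000 → (cmp)
[4] flags=1000 EQ?F → skip
[5] flags=1000 EQ?F → skip
[6] flags=1000 CS?F → skip

EXEC = [2]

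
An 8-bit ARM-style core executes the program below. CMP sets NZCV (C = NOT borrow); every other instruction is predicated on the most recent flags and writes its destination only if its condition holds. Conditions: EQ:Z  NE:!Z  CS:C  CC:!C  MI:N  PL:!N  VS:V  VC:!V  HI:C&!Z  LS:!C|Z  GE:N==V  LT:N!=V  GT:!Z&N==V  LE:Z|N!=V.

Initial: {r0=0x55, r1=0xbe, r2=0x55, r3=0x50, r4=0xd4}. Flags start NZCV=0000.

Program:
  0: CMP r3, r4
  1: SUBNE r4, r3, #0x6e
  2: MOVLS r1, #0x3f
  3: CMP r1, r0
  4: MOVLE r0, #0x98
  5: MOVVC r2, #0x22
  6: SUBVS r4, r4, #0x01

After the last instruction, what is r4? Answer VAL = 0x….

[0] flags=0000 → (cmp)
[1] flags=0000 NE?T → r4=0xe2
[2] flags=0000 LS?T → r1=0x3f
[3] flags=1000 → (cmp)
[4] flags=1000 LE?T → r0=0x98
[5] flags=1000 VC?T → r2=0x22
[6] flags=1000 VS?F → skip

VAL = 0xe2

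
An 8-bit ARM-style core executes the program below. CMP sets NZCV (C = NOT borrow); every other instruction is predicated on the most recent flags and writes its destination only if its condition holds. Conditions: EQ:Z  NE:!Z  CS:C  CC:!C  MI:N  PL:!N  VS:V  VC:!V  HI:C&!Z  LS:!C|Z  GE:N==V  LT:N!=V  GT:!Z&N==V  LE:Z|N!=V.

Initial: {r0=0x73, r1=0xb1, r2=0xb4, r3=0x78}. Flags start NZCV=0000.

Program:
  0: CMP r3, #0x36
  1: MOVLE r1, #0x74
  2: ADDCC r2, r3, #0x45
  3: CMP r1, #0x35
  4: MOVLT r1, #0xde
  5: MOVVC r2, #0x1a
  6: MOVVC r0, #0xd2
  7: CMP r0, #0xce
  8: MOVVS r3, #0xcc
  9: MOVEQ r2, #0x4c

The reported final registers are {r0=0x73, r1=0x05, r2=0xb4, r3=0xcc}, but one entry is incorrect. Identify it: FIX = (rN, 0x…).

FIX = (r1, 0xde)

[0] flags=0010 → (cmp)
[1] flags=0010 LE?F → skip
[2] flags=0010 CC?F → skip
[3] flags=0011 → (cmp)
[4] flags=0011 LT?T → r1=0xde
[5] flags=0011 VC?F → skip
[6] flags=0011 VC?F → skip
[7] flags=1001 → (cmp)
[8] flags=1001 VS?T → r3=0xcc
[9] flags=1001 EQ?F → skip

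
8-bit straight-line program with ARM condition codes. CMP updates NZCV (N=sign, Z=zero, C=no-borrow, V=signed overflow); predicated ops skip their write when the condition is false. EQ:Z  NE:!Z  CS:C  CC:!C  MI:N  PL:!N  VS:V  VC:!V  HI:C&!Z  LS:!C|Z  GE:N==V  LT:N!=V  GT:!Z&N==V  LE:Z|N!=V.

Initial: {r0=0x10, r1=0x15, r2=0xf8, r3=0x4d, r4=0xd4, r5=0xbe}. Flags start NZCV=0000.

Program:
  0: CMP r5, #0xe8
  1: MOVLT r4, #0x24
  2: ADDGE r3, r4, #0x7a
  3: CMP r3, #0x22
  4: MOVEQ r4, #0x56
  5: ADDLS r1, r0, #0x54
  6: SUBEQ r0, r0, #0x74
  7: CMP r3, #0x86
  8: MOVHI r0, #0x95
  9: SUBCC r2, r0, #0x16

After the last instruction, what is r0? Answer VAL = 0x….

[0] flags=1000 → (cmp)
[1] flags=1000 LT?T → r4=0x24
[2] flags=1000 GE?F → skip
[3] flags=0010 → (cmp)
[4] flags=0010 EQ?F → skip
[5] flags=0010 LS?F → skip
[6] flags=0010 EQ?F → skip
[7] flags=1001 → (cmp)
[8] flags=1001 HI?F → skip
[9] flags=1001 CC?T → r2=0xfa

VAL = 0x10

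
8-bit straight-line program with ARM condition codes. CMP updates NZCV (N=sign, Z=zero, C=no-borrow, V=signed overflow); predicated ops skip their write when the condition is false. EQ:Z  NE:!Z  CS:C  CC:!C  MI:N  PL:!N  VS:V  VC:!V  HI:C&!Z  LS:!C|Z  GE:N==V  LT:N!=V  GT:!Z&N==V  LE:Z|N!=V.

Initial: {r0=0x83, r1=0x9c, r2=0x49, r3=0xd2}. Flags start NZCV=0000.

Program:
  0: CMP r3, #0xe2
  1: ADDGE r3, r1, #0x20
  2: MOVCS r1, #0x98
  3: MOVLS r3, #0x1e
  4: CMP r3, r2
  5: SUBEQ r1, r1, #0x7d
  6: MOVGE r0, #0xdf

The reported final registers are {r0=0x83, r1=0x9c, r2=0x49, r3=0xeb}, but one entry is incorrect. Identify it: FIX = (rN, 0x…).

[0] flags=1000 → (cmp)
[1] flags=1000 GE?F → skip
[2] flags=1000 CS?F → skip
[3] flags=1000 LS?T → r3=0x1e
[4] flags=1000 → (cmp)
[5] flags=1000 EQ?F → skip
[6] flags=1000 GE?F → skip

FIX = (r3, 0x1e)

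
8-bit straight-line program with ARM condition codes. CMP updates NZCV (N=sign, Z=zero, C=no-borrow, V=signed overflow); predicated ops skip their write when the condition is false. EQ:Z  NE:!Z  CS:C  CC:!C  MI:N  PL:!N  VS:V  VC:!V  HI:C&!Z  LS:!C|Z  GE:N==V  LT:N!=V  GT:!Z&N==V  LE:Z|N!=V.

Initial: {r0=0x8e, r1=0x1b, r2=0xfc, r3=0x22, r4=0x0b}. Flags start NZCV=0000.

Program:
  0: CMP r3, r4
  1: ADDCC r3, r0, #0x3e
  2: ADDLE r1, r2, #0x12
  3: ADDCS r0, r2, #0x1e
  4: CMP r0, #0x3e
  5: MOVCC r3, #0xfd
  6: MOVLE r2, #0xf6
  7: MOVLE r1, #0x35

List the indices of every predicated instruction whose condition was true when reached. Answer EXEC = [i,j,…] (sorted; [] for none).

0: ✓ CMP  NZCV=0010
1: · ADDCC
2: · ADDLE
3: ✓ ADDCS  r0←0x1a
4: ✓ CMP  NZCV=1000
5: ✓ MOVCC  r3←0xfd
6: ✓ MOVLE  r2←0xf6
7: ✓ MOVLE  r1←0x35

EXEC = [3,5,6,7]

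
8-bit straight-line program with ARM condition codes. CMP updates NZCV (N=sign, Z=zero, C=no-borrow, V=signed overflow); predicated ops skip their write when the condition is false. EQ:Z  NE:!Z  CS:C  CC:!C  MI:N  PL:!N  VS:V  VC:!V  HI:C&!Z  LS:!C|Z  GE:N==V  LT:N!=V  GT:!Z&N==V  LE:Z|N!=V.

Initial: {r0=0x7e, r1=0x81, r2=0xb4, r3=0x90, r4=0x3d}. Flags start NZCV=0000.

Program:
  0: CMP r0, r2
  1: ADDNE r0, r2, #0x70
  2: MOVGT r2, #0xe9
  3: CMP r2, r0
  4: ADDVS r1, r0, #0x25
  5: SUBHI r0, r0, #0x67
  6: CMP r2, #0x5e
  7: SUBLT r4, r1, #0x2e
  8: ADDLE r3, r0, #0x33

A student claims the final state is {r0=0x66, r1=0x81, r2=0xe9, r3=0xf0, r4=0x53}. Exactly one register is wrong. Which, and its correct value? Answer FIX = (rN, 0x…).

FIX = (r0, 0xbd)

[0] flags=1001 → (cmp)
[1] flags=1001 NE?T → r0=0x24
[2] flags=1001 GT?T → r2=0xe9
[3] flags=1010 → (cmp)
[4] flags=1010 VS?F → skip
[5] flags=1010 HI?T → r0=0xbd
[6] flags=1010 → (cmp)
[7] flags=1010 LT?T → r4=0x53
[8] flags=1010 LE?T → r3=0xf0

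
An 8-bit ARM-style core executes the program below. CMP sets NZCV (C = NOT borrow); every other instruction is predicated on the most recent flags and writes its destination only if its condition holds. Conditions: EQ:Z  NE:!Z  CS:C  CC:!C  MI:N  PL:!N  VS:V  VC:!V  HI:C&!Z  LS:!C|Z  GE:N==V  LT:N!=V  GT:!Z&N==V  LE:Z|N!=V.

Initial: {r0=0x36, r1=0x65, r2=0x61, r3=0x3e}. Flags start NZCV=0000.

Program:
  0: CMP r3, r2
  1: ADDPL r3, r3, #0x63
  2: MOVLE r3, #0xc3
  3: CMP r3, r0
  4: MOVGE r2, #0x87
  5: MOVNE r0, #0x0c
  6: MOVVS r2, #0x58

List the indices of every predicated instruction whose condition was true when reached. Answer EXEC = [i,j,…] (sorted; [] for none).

0: ✓ CMP  NZCV=1000
1: · ADDPL
2: ✓ MOVLE  r3←0xc3
3: ✓ CMP  NZCV=1010
4: · MOVGE
5: ✓ MOVNE  r0←0x0c
6: · MOVVS

EXEC = [2,5]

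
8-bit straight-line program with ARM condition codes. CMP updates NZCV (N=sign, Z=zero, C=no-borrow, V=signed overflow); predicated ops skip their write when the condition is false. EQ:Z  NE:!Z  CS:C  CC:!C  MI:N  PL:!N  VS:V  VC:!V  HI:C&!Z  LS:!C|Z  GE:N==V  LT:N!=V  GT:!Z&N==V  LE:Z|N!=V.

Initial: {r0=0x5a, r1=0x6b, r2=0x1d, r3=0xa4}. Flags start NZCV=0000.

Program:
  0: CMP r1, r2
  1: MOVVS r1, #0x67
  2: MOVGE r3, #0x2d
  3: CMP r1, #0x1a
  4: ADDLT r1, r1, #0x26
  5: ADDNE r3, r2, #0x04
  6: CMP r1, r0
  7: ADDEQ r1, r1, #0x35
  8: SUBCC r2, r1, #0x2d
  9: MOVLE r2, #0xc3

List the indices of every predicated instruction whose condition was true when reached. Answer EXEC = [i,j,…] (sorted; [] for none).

[0] flags=0010 → (cmp)
[1] flags=0010 VS?F → skip
[2] flags=0010 GE?T → r3=0x2d
[3] flags=0010 → (cmp)
[4] flags=0010 LT?F → skip
[5] flags=0010 NE?T → r3=0x21
[6] flags=0010 → (cmp)
[7] flags=0010 EQ?F → skip
[8] flags=0010 CC?F → skip
[9] flags=0010 LE?F → skip

EXEC = [2,5]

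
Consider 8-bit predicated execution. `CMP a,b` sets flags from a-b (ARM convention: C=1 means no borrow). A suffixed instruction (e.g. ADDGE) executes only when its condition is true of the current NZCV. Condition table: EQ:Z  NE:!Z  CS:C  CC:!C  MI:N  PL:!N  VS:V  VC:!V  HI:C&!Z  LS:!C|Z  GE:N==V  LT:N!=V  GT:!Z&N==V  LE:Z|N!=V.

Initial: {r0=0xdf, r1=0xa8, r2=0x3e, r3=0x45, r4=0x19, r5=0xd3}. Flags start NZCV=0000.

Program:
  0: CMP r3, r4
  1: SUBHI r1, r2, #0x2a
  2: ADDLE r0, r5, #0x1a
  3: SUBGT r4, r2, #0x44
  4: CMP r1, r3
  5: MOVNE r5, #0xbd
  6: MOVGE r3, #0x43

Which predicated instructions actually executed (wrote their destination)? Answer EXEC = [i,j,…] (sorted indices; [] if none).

[0] flags=0010 → (cmp)
[1] flags=0010 HI?T → r1=0x14
[2] flags=0010 LE?F → skip
[3] flags=0010 GT?T → r4=0xfa
[4] flags=1000 → (cmp)
[5] flags=1000 NE?T → r5=0xbd
[6] flags=1000 GE?F → skip

EXEC = [1,3,5]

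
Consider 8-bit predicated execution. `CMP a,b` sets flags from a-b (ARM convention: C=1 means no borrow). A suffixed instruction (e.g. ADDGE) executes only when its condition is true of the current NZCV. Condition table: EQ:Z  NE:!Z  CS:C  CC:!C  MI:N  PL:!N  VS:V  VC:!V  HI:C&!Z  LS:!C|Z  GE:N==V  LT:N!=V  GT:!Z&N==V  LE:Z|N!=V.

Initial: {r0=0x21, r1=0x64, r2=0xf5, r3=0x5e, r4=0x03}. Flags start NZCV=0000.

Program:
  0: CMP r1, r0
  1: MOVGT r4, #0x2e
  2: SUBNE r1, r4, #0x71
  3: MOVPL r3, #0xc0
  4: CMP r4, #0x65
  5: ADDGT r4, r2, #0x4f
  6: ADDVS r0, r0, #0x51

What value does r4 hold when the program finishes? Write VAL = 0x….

VAL = 0x2e

[0] flags=0010 → (cmp)
[1] flags=0010 GT?T → r4=0x2e
[2] flags=0010 NE?T → r1=0xbd
[3] flags=0010 PL?T → r3=0xc0
[4] flags=1000 → (cmp)
[5] flags=1000 GT?F → skip
[6] flags=1000 VS?F → skip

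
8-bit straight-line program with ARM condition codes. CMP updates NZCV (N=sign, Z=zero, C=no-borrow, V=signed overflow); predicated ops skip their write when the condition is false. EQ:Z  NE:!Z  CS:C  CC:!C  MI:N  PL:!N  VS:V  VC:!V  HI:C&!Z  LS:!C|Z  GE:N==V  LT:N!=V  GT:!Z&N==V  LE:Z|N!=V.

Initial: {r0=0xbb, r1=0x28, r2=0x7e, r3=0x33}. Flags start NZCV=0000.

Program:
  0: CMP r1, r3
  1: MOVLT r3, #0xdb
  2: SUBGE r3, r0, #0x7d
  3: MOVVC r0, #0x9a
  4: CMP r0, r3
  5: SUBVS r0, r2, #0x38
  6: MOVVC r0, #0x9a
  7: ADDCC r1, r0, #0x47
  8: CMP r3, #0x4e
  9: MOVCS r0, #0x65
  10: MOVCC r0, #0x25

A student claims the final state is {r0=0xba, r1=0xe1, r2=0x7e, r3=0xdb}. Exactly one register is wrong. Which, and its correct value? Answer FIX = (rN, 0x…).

FIX = (r0, 0x65)

[0] flags=1000 → (cmp)
[1] flags=1000 LT?T → r3=0xdb
[2] flags=1000 GE?F → skip
[3] flags=1000 VC?T → r0=0x9a
[4] flags=1000 → (cmp)
[5] flags=1000 VS?F → skip
[6] flags=1000 VC?T → r0=0x9a
[7] flags=1000 CC?T → r1=0xe1
[8] flags=1010 → (cmp)
[9] flags=1010 CS?T → r0=0x65
[10] flags=1010 CC?F → skip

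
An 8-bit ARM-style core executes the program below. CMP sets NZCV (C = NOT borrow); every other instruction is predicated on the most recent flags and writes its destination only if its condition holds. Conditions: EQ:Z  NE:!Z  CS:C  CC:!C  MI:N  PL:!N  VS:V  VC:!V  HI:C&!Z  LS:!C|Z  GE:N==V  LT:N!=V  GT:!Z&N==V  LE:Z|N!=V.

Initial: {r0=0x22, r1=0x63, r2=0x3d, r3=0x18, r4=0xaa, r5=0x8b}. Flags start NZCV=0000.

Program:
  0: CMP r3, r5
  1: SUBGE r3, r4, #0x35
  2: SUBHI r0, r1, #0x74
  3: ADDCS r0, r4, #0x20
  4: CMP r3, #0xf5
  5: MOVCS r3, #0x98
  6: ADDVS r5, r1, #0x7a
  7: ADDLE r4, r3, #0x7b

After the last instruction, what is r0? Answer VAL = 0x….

0: ✓ CMP  NZCV=1001
1: ✓ SUBGE  r3←0x75
2: · SUBHI
3: · ADDCS
4: ✓ CMP  NZCV=1001
5: · MOVCS
6: ✓ ADDVS  r5←0xdd
7: · ADDLE

VAL = 0x22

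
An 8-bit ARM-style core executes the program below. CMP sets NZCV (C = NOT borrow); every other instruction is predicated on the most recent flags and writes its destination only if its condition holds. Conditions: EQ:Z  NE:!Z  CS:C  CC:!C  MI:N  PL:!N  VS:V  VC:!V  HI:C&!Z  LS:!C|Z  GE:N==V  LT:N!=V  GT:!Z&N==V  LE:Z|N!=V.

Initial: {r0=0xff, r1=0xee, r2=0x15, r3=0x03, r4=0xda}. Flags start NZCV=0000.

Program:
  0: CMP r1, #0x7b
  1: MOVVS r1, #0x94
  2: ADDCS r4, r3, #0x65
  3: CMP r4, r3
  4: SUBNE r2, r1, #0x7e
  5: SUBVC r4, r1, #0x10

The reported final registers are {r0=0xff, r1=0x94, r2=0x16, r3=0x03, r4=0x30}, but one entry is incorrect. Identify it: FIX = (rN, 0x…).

0: ✓ CMP  NZCV=0011
1: ✓ MOVVS  r1←0x94
2: ✓ ADDCS  r4←0x68
3: ✓ CMP  NZCV=0010
4: ✓ SUBNE  r2←0x16
5: ✓ SUBVC  r4←0x84

FIX = (r4, 0x84)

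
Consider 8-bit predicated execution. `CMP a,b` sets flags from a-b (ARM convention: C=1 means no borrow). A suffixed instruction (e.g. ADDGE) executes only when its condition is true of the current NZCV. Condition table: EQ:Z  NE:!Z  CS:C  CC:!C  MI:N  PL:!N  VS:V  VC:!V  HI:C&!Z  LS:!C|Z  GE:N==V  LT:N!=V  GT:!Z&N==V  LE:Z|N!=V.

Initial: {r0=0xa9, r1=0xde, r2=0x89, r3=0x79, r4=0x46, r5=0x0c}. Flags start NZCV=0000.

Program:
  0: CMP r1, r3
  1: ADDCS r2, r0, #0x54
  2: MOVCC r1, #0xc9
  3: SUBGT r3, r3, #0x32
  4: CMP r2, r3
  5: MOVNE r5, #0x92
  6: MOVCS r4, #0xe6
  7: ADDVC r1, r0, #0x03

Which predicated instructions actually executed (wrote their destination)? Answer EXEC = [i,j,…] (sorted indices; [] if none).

[0] flags=0011 → (cmp)
[1] flags=0011 CS?T → r2=0xfd
[2] flags=0011 CC?F → skip
[3] flags=0011 GT?F → skip
[4] flags=1010 → (cmp)
[5] flags=1010 NE?T → r5=0x92
[6] flags=1010 CS?T → r4=0xe6
[7] flags=1010 VC?T → r1=0xac

EXEC = [1,5,6,7]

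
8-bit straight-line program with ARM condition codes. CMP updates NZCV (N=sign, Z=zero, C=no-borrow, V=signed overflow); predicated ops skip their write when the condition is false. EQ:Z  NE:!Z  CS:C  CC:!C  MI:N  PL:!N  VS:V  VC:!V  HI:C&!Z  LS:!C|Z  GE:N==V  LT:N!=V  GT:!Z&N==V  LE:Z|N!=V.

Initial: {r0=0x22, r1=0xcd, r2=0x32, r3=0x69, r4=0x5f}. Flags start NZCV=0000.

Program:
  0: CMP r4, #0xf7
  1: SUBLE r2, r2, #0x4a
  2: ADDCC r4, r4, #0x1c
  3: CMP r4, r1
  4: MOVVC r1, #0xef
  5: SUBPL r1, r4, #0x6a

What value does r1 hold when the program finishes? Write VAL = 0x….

VAL = 0xcd

[0] flags=0000 → (cmp)
[1] flags=0000 LE?F → skip
[2] flags=0000 CC?T → r4=0x7b
[3] flags=1001 → (cmp)
[4] flags=1001 VC?F → skip
[5] flags=1001 PL?F → skip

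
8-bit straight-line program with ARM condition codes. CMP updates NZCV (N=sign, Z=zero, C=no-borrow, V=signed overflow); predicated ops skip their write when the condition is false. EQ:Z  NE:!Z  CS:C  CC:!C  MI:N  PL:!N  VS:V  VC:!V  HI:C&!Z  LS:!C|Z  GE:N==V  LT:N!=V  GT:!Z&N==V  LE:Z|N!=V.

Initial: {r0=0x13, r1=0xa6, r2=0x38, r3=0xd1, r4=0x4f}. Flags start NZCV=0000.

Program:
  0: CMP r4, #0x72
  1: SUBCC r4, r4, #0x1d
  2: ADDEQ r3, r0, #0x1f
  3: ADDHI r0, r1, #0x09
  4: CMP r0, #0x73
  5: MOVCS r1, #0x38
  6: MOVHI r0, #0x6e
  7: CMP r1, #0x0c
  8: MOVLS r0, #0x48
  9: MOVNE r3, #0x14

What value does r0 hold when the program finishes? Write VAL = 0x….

0: ✓ CMP  NZCV=1000
1: ✓ SUBCC  r4←0x32
2: · ADDEQ
3: · ADDHI
4: ✓ CMP  NZCV=1000
5: · MOVCS
6: · MOVHI
7: ✓ CMP  NZCV=1010
8: · MOVLS
9: ✓ MOVNE  r3←0x14

VAL = 0x13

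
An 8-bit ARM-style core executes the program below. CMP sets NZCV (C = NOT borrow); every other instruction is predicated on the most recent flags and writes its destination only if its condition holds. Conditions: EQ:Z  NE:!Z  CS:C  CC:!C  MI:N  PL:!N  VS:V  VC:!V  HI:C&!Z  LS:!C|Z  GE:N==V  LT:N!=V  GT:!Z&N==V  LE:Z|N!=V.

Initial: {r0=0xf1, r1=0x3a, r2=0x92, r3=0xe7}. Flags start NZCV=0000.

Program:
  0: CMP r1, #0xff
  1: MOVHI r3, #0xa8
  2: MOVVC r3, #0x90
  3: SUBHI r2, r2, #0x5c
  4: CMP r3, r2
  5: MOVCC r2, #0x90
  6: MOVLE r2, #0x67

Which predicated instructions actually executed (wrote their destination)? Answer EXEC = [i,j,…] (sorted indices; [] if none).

[0] flags=0000 → (cmp)
[1] flags=0000 HI?F → skip
[2] flags=0000 VC?T → r3=0x90
[3] flags=0000 HI?F → skip
[4] flags=1000 → (cmp)
[5] flags=1000 CC?T → r2=0x90
[6] flags=1000 LE?T → r2=0x67

EXEC = [2,5,6]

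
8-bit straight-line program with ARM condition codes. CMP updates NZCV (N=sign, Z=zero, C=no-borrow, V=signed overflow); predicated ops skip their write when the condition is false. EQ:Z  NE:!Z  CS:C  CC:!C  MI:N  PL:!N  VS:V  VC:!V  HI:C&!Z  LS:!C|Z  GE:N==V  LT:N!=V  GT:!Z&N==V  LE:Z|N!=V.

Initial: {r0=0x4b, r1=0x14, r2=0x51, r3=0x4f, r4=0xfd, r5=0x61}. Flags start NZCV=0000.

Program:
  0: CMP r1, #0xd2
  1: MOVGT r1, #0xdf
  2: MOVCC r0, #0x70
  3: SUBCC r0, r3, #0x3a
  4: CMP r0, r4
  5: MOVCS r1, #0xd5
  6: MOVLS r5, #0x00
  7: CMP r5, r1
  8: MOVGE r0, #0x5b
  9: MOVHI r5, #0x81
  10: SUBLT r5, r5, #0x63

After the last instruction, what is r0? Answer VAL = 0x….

VAL = 0x5b

[0] flags=0000 → (cmp)
[1] flags=0000 GT?T → r1=0xdf
[2] flags=0000 CC?T → r0=0x70
[3] flags=0000 CC?T → r0=0x15
[4] flags=0000 → (cmp)
[5] flags=0000 CS?F → skip
[6] flags=0000 LS?T → r5=0x00
[7] flags=0000 → (cmp)
[8] flags=0000 GE?T → r0=0x5b
[9] flags=0000 HI?F → skip
[10] flags=0000 LT?F → skip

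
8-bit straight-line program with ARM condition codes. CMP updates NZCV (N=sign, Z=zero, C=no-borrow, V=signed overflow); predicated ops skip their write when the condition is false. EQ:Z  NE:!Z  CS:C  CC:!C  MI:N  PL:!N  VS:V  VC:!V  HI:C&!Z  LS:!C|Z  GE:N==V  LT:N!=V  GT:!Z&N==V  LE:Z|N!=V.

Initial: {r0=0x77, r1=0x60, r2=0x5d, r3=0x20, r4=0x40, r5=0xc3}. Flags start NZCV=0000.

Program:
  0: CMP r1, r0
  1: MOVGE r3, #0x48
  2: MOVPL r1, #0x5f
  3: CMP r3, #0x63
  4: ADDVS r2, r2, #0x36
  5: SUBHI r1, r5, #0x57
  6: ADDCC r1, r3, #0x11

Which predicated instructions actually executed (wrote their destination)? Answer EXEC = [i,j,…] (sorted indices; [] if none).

[0] flags=1000 → (cmp)
[1] flags=1000 GE?F → skip
[2] flags=1000 PL?F → skip
[3] flags=1000 → (cmp)
[4] flags=1000 VS?F → skip
[5] flags=1000 HI?F → skip
[6] flags=1000 CC?T → r1=0x31

EXEC = [6]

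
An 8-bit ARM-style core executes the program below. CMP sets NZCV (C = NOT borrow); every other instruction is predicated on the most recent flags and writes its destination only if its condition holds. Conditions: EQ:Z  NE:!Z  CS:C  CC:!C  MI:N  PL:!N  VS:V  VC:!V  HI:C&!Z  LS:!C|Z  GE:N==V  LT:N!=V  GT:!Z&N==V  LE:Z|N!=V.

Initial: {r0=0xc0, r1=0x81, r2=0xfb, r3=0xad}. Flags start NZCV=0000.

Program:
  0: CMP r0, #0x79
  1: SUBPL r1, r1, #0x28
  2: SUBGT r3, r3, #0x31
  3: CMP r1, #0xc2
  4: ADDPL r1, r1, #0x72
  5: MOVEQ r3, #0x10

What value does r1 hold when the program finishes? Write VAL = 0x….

0: ✓ CMP  NZCV=0011
1: ✓ SUBPL  r1←0x59
2: · SUBGT
3: ✓ CMP  NZCV=1001
4: · ADDPL
5: · MOVEQ

VAL = 0x59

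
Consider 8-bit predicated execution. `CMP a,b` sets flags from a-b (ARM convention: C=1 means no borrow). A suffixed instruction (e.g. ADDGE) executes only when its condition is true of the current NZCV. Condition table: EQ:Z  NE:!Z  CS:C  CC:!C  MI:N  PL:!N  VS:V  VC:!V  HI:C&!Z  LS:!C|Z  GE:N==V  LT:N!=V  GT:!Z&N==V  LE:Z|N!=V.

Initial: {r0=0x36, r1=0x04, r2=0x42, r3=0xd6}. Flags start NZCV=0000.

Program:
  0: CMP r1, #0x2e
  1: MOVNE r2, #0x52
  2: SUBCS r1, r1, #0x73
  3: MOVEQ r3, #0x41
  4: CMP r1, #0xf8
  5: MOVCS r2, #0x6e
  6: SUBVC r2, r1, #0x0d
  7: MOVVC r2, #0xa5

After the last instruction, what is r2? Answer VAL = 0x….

VAL = 0xa5

[0] flags=1000 → (cmp)
[1] flags=1000 NE?T → r2=0x52
[2] flags=1000 CS?F → skip
[3] flags=1000 EQ?F → skip
[4] flags=0000 → (cmp)
[5] flags=0000 CS?F → skip
[6] flags=0000 VC?T → r2=0xf7
[7] flags=0000 VC?T → r2=0xa5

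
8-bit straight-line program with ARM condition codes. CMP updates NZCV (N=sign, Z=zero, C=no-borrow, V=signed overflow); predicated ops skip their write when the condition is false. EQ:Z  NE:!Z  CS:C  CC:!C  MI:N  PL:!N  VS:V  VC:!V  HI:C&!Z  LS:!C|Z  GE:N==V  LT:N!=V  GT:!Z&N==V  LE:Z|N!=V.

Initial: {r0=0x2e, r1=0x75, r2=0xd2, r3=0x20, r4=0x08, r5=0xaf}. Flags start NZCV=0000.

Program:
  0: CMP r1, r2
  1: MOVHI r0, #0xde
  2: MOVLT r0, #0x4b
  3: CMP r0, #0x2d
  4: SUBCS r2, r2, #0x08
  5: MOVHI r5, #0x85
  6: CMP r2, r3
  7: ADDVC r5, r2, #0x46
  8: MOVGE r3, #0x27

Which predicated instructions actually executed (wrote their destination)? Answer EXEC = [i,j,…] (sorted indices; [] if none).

[0] flags=1001 → (cmp)
[1] flags=1001 HI?F → skip
[2] flags=1001 LT?F → skip
[3] flags=0010 → (cmp)
[4] flags=0010 CS?T → r2=0xca
[5] flags=0010 HI?T → r5=0x85
[6] flags=1010 → (cmp)
[7] flags=1010 VC?T → r5=0x10
[8] flags=1010 GE?F → skip

EXEC = [4,5,7]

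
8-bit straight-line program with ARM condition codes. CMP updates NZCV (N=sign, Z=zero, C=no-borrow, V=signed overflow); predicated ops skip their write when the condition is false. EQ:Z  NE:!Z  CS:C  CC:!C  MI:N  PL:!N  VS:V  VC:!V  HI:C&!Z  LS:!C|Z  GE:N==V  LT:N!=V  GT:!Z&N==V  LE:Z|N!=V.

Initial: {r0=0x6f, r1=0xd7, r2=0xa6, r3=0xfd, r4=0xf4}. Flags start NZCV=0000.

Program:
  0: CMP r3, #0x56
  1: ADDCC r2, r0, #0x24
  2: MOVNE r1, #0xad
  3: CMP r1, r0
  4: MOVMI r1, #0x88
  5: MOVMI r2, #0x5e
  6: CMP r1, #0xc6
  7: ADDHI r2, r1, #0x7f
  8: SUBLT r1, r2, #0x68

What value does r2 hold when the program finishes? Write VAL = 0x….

VAL = 0xa6

0: ✓ CMP  NZCV=1010
1: · ADDCC
2: ✓ MOVNE  r1←0xad
3: ✓ CMP  NZCV=0011
4: · MOVMI
5: · MOVMI
6: ✓ CMP  NZCV=1000
7: · ADDHI
8: ✓ SUBLT  r1←0x3e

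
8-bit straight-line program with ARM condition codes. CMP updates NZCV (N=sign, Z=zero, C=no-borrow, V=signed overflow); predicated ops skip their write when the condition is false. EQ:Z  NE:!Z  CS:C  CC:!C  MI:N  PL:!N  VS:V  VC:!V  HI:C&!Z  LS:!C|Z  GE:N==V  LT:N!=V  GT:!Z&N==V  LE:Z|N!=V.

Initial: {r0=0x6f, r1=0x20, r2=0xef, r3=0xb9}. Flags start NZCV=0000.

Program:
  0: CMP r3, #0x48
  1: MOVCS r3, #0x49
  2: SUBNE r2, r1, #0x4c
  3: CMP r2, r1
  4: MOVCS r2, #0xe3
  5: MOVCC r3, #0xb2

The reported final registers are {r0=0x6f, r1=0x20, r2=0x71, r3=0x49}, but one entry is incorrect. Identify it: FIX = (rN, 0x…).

FIX = (r2, 0xe3)

[0] flags=0011 → (cmp)
[1] flags=0011 CS?T → r3=0x49
[2] flags=0011 NE?T → r2=0xd4
[3] flags=1010 → (cmp)
[4] flags=1010 CS?T → r2=0xe3
[5] flags=1010 CC?F → skip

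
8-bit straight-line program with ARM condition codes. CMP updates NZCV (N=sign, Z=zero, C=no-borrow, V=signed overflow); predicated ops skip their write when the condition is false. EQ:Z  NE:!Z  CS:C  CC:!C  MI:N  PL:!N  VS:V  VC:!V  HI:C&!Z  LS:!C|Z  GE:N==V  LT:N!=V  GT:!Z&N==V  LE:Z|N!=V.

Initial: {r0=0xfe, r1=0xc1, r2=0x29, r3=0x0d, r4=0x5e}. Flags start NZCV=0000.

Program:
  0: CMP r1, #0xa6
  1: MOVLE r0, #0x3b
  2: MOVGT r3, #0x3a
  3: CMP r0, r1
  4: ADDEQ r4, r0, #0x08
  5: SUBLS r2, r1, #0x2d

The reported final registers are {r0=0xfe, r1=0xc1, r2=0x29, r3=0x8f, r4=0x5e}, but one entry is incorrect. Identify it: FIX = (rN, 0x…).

FIX = (r3, 0x3a)

0: ✓ CMP  NZCV=0010
1: · MOVLE
2: ✓ MOVGT  r3←0x3a
3: ✓ CMP  NZCV=0010
4: · ADDEQ
5: · SUBLS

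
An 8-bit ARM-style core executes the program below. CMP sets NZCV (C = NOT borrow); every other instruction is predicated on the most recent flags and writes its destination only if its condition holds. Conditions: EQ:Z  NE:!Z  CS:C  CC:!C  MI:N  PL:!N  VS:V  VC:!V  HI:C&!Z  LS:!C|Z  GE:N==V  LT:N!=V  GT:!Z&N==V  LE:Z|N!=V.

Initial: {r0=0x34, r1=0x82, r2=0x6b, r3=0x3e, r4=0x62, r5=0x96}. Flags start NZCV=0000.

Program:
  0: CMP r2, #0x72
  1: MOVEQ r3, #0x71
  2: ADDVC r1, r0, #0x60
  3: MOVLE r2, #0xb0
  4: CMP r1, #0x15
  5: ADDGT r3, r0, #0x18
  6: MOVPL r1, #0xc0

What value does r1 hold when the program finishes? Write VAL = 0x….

0: ✓ CMP  NZCV=1000
1: · MOVEQ
2: ✓ ADDVC  r1←0x94
3: ✓ MOVLE  r2←0xb0
4: ✓ CMP  NZCV=0011
5: · ADDGT
6: ✓ MOVPL  r1←0xc0

VAL = 0xc0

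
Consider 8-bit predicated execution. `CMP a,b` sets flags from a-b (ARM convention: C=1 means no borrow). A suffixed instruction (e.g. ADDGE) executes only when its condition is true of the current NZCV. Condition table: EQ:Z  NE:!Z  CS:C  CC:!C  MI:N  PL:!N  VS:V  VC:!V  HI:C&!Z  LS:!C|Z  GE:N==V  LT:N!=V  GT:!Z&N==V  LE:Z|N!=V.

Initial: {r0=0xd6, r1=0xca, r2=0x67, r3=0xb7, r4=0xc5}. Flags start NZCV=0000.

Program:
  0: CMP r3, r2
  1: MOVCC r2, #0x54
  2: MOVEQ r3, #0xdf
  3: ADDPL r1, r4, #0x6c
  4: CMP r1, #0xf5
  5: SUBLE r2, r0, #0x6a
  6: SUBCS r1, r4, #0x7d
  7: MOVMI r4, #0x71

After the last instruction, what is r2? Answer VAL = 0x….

VAL = 0x67

0: ✓ CMP  NZCV=0011
1: · MOVCC
2: · MOVEQ
3: ✓ ADDPL  r1←0x31
4: ✓ CMP  NZCV=0000
5: · SUBLE
6: · SUBCS
7: · MOVMI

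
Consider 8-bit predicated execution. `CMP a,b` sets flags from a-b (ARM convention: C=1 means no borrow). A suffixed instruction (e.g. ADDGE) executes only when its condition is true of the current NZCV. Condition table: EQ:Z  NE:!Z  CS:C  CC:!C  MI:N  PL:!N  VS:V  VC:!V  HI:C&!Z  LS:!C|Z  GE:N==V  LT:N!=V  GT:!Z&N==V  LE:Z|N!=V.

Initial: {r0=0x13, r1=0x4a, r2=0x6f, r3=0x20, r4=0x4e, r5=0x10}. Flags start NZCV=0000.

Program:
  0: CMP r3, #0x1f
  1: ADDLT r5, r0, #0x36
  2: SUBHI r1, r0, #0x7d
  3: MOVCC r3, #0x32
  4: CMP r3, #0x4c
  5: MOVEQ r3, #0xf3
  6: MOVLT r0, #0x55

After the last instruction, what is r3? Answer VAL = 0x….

VAL = 0x20

[0] flags=0010 → (cmp)
[1] flags=0010 LT?F → skip
[2] flags=0010 HI?T → r1=0x96
[3] flags=0010 CC?F → skip
[4] flags=1000 → (cmp)
[5] flags=1000 EQ?F → skip
[6] flags=1000 LT?T → r0=0x55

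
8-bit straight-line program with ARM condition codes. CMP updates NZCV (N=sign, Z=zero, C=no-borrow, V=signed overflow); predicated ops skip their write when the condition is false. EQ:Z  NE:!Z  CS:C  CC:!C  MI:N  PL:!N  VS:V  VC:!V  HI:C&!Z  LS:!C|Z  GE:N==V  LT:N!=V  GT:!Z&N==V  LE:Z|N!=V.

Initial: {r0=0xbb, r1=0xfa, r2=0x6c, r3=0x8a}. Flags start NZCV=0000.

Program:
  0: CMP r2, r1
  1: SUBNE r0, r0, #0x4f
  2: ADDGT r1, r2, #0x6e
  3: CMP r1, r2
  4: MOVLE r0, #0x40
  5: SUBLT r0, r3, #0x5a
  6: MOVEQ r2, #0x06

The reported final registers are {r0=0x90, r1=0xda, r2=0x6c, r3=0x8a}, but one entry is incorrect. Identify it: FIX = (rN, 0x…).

0: ✓ CMP  NZCV=0000
1: ✓ SUBNE  r0←0x6c
2: ✓ ADDGT  r1←0xda
3: ✓ CMP  NZCV=0011
4: ✓ MOVLE  r0←0x40
5: ✓ SUBLT  r0←0x30
6: · MOVEQ

FIX = (r0, 0x30)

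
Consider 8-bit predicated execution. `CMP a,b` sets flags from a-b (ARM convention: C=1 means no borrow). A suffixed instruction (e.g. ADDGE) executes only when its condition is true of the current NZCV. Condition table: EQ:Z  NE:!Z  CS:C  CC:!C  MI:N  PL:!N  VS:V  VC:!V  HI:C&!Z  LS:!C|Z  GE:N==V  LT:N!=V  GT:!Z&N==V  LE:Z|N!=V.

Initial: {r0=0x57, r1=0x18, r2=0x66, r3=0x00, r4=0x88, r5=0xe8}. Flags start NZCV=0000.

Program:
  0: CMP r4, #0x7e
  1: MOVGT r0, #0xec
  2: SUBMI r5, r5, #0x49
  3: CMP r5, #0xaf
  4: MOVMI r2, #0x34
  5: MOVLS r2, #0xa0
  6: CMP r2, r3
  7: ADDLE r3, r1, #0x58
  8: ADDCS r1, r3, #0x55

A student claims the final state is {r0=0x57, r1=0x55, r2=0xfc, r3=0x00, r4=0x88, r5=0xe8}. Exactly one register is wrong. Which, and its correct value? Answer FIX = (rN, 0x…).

FIX = (r2, 0x66)

0: ✓ CMP  NZCV=0011
1: · MOVGT
2: · SUBMI
3: ✓ CMP  NZCV=0010
4: · MOVMI
5: · MOVLS
6: ✓ CMP  NZCV=0010
7: · ADDLE
8: ✓ ADDCS  r1←0x55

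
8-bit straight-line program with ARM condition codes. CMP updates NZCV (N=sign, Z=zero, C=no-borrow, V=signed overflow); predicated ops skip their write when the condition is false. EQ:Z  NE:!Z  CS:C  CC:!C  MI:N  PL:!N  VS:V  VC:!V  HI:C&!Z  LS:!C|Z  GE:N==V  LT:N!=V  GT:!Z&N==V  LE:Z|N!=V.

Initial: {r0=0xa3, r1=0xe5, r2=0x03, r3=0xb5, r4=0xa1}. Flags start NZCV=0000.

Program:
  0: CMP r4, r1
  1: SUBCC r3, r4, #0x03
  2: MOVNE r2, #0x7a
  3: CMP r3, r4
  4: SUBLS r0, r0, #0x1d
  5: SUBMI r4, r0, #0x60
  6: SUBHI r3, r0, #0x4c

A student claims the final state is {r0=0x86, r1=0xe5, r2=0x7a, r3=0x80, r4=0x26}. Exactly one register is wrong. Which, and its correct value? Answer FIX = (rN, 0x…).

FIX = (r3, 0x9e)

0: ✓ CMP  NZCV=1000
1: ✓ SUBCC  r3←0x9e
2: ✓ MOVNE  r2←0x7a
3: ✓ CMP  NZCV=1000
4: ✓ SUBLS  r0←0x86
5: ✓ SUBMI  r4←0x26
6: · SUBHI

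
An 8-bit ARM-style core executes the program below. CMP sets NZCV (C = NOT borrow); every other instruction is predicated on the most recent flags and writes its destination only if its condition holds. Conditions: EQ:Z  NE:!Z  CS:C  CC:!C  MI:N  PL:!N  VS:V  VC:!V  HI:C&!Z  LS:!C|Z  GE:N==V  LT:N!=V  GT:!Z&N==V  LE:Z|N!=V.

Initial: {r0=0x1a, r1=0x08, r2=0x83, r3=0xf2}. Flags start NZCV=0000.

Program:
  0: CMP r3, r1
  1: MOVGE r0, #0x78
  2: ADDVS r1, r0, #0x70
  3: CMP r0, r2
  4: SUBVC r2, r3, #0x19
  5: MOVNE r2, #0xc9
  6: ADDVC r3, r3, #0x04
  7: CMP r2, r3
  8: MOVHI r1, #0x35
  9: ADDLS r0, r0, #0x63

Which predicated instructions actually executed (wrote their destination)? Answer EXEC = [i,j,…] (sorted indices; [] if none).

EXEC = [5,9]

[0] flags=1010 → (cmp)
[1] flags=1010 GE?F → skip
[2] flags=1010 VS?F → skip
[3] flags=1001 → (cmp)
[4] flags=1001 VC?F → skip
[5] flags=1001 NE?T → r2=0xc9
[6] flags=1001 VC?F → skip
[7] flags=1000 → (cmp)
[8] flags=1000 HI?F → skip
[9] flags=1000 LS?T → r0=0x7d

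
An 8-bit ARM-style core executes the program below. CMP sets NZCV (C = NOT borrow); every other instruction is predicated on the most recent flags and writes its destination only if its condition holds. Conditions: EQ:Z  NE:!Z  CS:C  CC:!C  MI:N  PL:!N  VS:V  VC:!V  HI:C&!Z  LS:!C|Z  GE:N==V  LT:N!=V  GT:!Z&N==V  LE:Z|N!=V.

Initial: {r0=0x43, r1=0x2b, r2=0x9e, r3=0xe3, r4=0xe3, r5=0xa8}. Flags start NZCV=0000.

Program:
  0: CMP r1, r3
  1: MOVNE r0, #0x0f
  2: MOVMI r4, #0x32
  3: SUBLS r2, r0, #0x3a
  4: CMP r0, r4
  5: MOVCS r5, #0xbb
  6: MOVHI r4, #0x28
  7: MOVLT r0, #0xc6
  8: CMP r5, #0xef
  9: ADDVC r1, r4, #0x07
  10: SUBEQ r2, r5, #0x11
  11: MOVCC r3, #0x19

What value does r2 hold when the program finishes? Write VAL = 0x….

[0] flags=0000 → (cmp)
[1] flags=0000 NE?T → r0=0x0f
[2] flags=0000 MI?F → skip
[3] flags=0000 LS?T → r2=0xd5
[4] flags=0000 → (cmp)
[5] flags=0000 CS?F → skip
[6] flags=0000 HI?F → skip
[7] flags=0000 LT?F → skip
[8] flags=1000 → (cmp)
[9] flags=1000 VC?T → r1=0xea
[10] flags=1000 EQ?F → skip
[11] flags=1000 CC?T → r3=0x19

VAL = 0xd5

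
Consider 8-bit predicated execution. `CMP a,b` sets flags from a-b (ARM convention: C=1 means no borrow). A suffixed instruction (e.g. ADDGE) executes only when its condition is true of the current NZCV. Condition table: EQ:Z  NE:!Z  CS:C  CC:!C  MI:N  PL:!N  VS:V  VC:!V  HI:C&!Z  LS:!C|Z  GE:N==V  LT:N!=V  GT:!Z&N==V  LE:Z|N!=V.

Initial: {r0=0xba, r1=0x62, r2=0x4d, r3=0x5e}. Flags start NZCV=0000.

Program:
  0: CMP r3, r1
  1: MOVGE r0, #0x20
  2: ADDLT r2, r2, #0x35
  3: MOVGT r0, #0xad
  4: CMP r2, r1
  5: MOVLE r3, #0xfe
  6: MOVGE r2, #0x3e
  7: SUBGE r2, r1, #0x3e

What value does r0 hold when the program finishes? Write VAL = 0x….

[0] flags=1000 → (cmp)
[1] flags=1000 GE?F → skip
[2] flags=1000 LT?T → r2=0x82
[3] flags=1000 GT?F → skip
[4] flags=0011 → (cmp)
[5] flags=0011 LE?T → r3=0xfe
[6] flags=0011 GE?F → skip
[7] flags=0011 GE?F → skip

VAL = 0xba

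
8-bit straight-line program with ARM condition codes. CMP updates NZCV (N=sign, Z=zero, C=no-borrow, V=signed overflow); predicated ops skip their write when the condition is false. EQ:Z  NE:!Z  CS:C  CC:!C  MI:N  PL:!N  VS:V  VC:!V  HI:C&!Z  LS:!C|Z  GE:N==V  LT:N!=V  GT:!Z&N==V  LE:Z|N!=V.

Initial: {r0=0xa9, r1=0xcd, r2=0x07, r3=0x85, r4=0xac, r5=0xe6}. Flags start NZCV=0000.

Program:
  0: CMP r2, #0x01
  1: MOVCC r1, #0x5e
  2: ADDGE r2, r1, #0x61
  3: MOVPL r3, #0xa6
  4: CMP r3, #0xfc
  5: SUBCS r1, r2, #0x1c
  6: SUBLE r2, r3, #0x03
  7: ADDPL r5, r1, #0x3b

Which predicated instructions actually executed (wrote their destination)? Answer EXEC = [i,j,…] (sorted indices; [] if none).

EXEC = [2,3,6]

[0] flags=0010 → (cmp)
[1] flags=0010 CC?F → skip
[2] flags=0010 GE?T → r2=0x2e
[3] flags=0010 PL?T → r3=0xa6
[4] flags=1000 → (cmp)
[5] flags=1000 CS?F → skip
[6] flags=1000 LE?T → r2=0xa3
[7] flags=1000 PL?F → skip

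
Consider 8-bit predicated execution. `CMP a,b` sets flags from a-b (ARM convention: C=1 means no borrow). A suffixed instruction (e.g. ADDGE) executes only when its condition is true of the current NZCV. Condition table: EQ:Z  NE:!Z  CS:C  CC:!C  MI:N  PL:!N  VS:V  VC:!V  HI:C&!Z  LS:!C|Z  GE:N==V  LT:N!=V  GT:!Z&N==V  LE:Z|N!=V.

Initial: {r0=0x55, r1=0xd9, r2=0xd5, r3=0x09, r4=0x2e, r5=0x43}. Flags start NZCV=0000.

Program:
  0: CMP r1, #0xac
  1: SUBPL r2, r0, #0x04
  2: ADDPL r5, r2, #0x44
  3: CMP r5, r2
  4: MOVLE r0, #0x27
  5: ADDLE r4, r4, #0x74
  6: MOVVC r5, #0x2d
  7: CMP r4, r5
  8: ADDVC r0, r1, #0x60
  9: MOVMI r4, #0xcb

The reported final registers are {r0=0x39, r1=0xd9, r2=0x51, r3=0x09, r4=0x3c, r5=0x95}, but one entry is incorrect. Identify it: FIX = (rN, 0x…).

0: ✓ CMP  NZCV=0010
1: ✓ SUBPL  r2←0x51
2: ✓ ADDPL  r5←0x95
3: ✓ CMP  NZCV=0011
4: ✓ MOVLE  r0←0x27
5: ✓ ADDLE  r4←0xa2
6: · MOVVC
7: ✓ CMP  NZCV=0010
8: ✓ ADDVC  r0←0x39
9: · MOVMI

FIX = (r4, 0xa2)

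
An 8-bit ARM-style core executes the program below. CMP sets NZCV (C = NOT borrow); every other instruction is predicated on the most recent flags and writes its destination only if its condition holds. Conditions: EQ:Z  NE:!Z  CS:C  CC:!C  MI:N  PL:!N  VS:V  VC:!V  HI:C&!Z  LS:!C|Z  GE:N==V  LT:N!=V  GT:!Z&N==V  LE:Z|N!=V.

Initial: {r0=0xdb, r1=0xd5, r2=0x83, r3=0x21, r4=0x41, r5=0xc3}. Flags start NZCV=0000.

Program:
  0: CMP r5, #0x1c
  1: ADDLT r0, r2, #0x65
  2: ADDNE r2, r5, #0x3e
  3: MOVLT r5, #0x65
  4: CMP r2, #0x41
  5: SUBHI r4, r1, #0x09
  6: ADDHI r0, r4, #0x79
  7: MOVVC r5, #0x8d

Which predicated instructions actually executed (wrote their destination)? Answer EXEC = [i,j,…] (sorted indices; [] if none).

EXEC = [1,2,3,7]

0: ✓ CMP  NZCV=1010
1: ✓ ADDLT  r0←0xe8
2: ✓ ADDNE  r2←0x01
3: ✓ MOVLT  r5←0x65
4: ✓ CMP  NZCV=1000
5: · SUBHI
6: · ADDHI
7: ✓ MOVVC  r5←0x8d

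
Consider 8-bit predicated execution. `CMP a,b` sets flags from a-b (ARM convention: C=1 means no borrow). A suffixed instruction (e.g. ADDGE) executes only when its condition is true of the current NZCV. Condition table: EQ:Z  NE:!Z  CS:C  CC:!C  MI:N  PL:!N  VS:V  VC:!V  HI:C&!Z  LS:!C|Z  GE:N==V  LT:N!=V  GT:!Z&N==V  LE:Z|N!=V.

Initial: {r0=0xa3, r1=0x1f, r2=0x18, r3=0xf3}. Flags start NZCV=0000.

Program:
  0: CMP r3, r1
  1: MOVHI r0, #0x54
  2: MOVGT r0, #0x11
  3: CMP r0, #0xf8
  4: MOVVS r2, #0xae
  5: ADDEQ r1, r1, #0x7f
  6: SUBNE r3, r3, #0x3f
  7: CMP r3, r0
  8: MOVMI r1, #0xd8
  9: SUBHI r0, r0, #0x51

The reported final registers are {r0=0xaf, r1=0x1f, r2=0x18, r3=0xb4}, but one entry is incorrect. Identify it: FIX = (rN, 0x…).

FIX = (r0, 0x03)

[0] flags=1010 → (cmp)
[1] flags=1010 HI?T → r0=0x54
[2] flags=1010 GT?F → skip
[3] flags=0000 → (cmp)
[4] flags=0000 VS?F → skip
[5] flags=0000 EQ?F → skip
[6] flags=0000 NE?T → r3=0xb4
[7] flags=0011 → (cmp)
[8] flags=0011 MI?F → skip
[9] flags=0011 HI?T → r0=0x03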